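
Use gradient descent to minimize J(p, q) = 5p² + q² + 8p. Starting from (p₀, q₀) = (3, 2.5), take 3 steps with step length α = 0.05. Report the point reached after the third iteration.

(-0.325, 1.8225)

∇J = (10p + 8, 2q)
Step 1: at (3, 2.5), ∇J = (38, 5) → (3, 2.5) − 0.05·(38, 5) = (1.1, 2.25)
Step 2: at (1.1, 2.25), ∇J = (19, 4.5) → (1.1, 2.25) − 0.05·(19, 4.5) = (0.15, 2.025)
Step 3: at (0.15, 2.025), ∇J = (9.5, 4.05) → (0.15, 2.025) − 0.05·(9.5, 4.05) = (-0.325, 1.8225)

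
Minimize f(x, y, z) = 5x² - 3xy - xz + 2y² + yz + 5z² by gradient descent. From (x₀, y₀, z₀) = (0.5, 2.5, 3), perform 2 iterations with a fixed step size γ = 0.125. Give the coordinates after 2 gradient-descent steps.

∇f = (10x - 3y - z, -3x + 4y + z, -x + y + 10z)
Step 1: at (0.5, 2.5, 3), ∇f = (-5.5, 11.5, 32) → (0.5, 2.5, 3) − 0.125·(-5.5, 11.5, 32) = (1.1875, 1.0625, -1)
Step 2: at (1.1875, 1.0625, -1), ∇f = (9.6875, -0.3125, -10.125) → (1.1875, 1.0625, -1) − 0.125·(9.6875, -0.3125, -10.125) = (-0.0234375, 1.1015625, 0.265625)

(-0.0234375, 1.1015625, 0.265625)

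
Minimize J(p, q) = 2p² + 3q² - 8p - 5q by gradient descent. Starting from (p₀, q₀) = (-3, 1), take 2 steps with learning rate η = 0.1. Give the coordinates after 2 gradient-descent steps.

∇J = (4p - 8, 6q - 5)
(p₁, q₁) = (-3, 1) − 0.1·(-20, 1) = (-1, 0.9)
(p₂, q₂) = (-1, 0.9) − 0.1·(-12, 0.4) = (0.2, 0.86)

(0.2, 0.86)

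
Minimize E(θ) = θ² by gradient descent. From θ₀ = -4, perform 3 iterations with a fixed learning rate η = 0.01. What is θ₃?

E′(θ) = 2θ
Step 1: E′(-4) = -8; θ₁ = -4 − 0.01·(-8) = -3.92
Step 2: E′(-3.92) = -7.84; θ₂ = -3.92 − 0.01·(-7.84) = -3.8416
Step 3: E′(-3.8416) = -7.6832; θ₃ = -3.8416 − 0.01·(-7.6832) = -3.764768

-3.764768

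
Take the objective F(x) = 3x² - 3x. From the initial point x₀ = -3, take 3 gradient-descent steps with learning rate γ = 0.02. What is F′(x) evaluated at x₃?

F′(x) = 6x - 3
x₁ = -3 − 0.02·(-21) = -2.58
x₂ = -2.58 − 0.02·(-18.48) = -2.2104
x₃ = -2.2104 − 0.02·(-16.2624) = -1.885152
F′(x) at (-1.885152) = -14.310912

-14.310912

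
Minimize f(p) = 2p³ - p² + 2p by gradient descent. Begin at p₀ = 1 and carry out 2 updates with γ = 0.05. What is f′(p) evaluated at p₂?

f′(p) = 6p² - 2p + 2
p₁ = 1 − 0.05·6 = 0.7
p₂ = 0.7 − 0.05·3.54 = 0.523
f′(p) at (0.523) = 2.595174

2.595174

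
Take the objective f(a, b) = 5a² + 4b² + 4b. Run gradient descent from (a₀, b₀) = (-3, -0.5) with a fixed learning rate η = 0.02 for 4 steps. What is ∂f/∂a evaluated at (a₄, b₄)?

-12.288

∇f = (10a, 8b + 4)
(a₁, b₁) = (-3, -0.5) − 0.02·(-30, 0) = (-2.4, -0.5)
(a₂, b₂) = (-2.4, -0.5) − 0.02·(-24, 0) = (-1.92, -0.5)
(a₃, b₃) = (-1.92, -0.5) − 0.02·(-19.2, 0) = (-1.536, -0.5)
(a₄, b₄) = (-1.536, -0.5) − 0.02·(-15.36, 0) = (-1.2288, -0.5)
∂f/∂a at (-1.2288, -0.5) = -12.288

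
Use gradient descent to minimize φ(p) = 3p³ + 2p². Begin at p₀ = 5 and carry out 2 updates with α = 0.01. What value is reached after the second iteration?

φ′(p) = 9p² + 4p
Step 1: φ′(5) = 245; p₁ = 5 − 0.01·245 = 2.55
Step 2: φ′(2.55) = 68.7225; p₂ = 2.55 − 0.01·68.7225 = 1.862775

1.862775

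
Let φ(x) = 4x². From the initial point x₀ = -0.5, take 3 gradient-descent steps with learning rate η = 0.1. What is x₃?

-0.004

φ′(x) = 8x
x₁ = -0.5 − 0.1·(-4) = -0.1
x₂ = -0.1 − 0.1·(-0.8) = -0.02
x₃ = -0.02 − 0.1·(-0.16) = -0.004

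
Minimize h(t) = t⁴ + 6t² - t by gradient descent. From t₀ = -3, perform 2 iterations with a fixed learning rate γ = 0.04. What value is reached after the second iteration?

-2.01632

h′(t) = 4t³ + 12t - 1
t₁ = -3 − 0.04·(-145) = 2.8
t₂ = 2.8 − 0.04·120.408 = -2.01632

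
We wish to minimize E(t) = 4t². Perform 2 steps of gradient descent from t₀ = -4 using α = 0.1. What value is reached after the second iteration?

E′(t) = 8t
Step 1: E′(-4) = -32; t₁ = -4 − 0.1·(-32) = -0.8
Step 2: E′(-0.8) = -6.4; t₂ = -0.8 − 0.1·(-6.4) = -0.16

-0.16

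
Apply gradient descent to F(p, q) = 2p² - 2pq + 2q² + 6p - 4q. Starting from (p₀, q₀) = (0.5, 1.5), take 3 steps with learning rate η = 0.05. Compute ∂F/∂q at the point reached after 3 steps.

∇F = (4p - 2q + 6, -2p + 4q - 4)
(p₁, q₁) = (0.5, 1.5) − 0.05·(5, 1) = (0.25, 1.45)
(p₂, q₂) = (0.25, 1.45) − 0.05·(4.1, 1.3) = (0.045, 1.385)
(p₃, q₃) = (0.045, 1.385) − 0.05·(3.41, 1.45) = (-0.1255, 1.3125)
∂F/∂q at (-0.1255, 1.3125) = 1.501

1.501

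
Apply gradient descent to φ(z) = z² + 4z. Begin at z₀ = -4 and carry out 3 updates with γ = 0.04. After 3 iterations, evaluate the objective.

φ′(z) = 2z + 4
z₁ = -4 − 0.04·(-4) = -3.84
z₂ = -3.84 − 0.04·(-3.68) = -3.6928
z₃ = -3.6928 − 0.04·(-3.3856) = -3.557376
φ(-3.557376) = -1.574579994624

-1.574579994624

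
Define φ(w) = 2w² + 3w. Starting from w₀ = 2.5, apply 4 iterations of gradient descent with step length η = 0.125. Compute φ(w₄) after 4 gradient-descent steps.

-1.04248046875

φ′(w) = 4w + 3
Step 1: φ′(2.5) = 13; w₁ = 2.5 − 0.125·13 = 0.875
Step 2: φ′(0.875) = 6.5; w₂ = 0.875 − 0.125·6.5 = 0.0625
Step 3: φ′(0.0625) = 3.25; w₃ = 0.0625 − 0.125·3.25 = -0.34375
Step 4: φ′(-0.34375) = 1.625; w₄ = -0.34375 − 0.125·1.625 = -0.546875
φ(-0.546875) = -1.04248046875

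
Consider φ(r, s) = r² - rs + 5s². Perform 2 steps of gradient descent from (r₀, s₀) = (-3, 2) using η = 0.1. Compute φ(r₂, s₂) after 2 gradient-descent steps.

3.0523

∇φ = (2r - s, -r + 10s)
(r₁, s₁) = (-3, 2) − 0.1·(-8, 23) = (-2.2, -0.3)
(r₂, s₂) = (-2.2, -0.3) − 0.1·(-4.1, -0.8) = (-1.79, -0.22)
φ(-1.79, -0.22) = 3.0523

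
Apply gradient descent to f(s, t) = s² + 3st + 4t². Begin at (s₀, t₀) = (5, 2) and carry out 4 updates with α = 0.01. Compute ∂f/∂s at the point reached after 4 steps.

11.64175084

∇f = (2s + 3t, 3s + 8t)
Step 1: at (5, 2), ∇f = (16, 31) → (5, 2) − 0.01·(16, 31) = (4.84, 1.69)
Step 2: at (4.84, 1.69), ∇f = (14.75, 28.04) → (4.84, 1.69) − 0.01·(14.75, 28.04) = (4.6925, 1.4096)
Step 3: at (4.6925, 1.4096), ∇f = (13.6138, 25.3543) → (4.6925, 1.4096) − 0.01·(13.6138, 25.3543) = (4.556362, 1.156057)
Step 4: at (4.556362, 1.156057), ∇f = (12.580895, 22.917542) → (4.556362, 1.156057) − 0.01·(12.580895, 22.917542) = (4.43055305, 0.92688158)
∂f/∂s at (4.43055305, 0.92688158) = 11.64175084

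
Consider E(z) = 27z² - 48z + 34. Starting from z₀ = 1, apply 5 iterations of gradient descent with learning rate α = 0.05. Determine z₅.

-0.68873

E′(z) = 54z - 48
z₁ = 1 − 0.05·6 = 0.7
z₂ = 0.7 − 0.05·(-10.2) = 1.21
z₃ = 1.21 − 0.05·17.34 = 0.343
z₄ = 0.343 − 0.05·(-29.478) = 1.8169
z₅ = 1.8169 − 0.05·50.1126 = -0.68873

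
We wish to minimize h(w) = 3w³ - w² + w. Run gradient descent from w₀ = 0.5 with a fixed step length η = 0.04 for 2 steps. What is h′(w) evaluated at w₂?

h′(w) = 9w² - 2w + 1
Step 1: h′(0.5) = 2.25; w₁ = 0.5 − 0.04·2.25 = 0.41
Step 2: h′(0.41) = 1.6929; w₂ = 0.41 − 0.04·1.6929 = 0.342284
h′(w) at (0.342284) = 1.369857029904

1.369857029904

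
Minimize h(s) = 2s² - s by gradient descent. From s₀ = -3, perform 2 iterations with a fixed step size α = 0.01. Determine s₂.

-2.7452

h′(s) = 4s - 1
Step 1: h′(-3) = -13; s₁ = -3 − 0.01·(-13) = -2.87
Step 2: h′(-2.87) = -12.48; s₂ = -2.87 − 0.01·(-12.48) = -2.7452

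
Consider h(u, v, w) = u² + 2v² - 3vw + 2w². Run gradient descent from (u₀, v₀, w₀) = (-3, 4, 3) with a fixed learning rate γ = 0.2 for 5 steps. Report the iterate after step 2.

(-1.08, 2.32, 2.16)

∇h = (2u, 4v - 3w, -3v + 4w)
Step 1: at (-3, 4, 3), ∇h = (-6, 7, 0) → (-3, 4, 3) − 0.2·(-6, 7, 0) = (-1.8, 2.6, 3)
Step 2: at (-1.8, 2.6, 3), ∇h = (-3.6, 1.4, 4.2) → (-1.8, 2.6, 3) − 0.2·(-3.6, 1.4, 4.2) = (-1.08, 2.32, 2.16)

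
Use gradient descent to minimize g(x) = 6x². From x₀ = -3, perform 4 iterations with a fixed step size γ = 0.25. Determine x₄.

-48

g′(x) = 12x
x₁ = -3 − 0.25·(-36) = 6
x₂ = 6 − 0.25·72 = -12
x₃ = -12 − 0.25·(-144) = 24
x₄ = 24 − 0.25·288 = -48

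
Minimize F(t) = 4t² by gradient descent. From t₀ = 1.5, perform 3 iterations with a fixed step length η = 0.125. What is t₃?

0

F′(t) = 8t
Step 1: F′(1.5) = 12; t₁ = 1.5 − 0.125·12 = 0
Step 2: F′(0) = 0; t₂ = 0 − 0.125·0 = 0
Step 3: F′(0) = 0; t₃ = 0 − 0.125·0 = 0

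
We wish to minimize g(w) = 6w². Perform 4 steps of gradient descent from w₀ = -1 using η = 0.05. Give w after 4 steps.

g′(w) = 12w
Step 1: g′(-1) = -12; w₁ = -1 − 0.05·(-12) = -0.4
Step 2: g′(-0.4) = -4.8; w₂ = -0.4 − 0.05·(-4.8) = -0.16
Step 3: g′(-0.16) = -1.92; w₃ = -0.16 − 0.05·(-1.92) = -0.064
Step 4: g′(-0.064) = -0.768; w₄ = -0.064 − 0.05·(-0.768) = -0.0256

-0.0256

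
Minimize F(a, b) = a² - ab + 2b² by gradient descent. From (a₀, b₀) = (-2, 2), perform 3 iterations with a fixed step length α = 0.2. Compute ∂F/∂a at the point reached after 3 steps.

-0.512

∇F = (2a - b, -a + 4b)
Step 1: at (-2, 2), ∇F = (-6, 10) → (-2, 2) − 0.2·(-6, 10) = (-0.8, 0)
Step 2: at (-0.8, 0), ∇F = (-1.6, 0.8) → (-0.8, 0) − 0.2·(-1.6, 0.8) = (-0.48, -0.16)
Step 3: at (-0.48, -0.16), ∇F = (-0.8, -0.16) → (-0.48, -0.16) − 0.2·(-0.8, -0.16) = (-0.32, -0.128)
∂F/∂a at (-0.32, -0.128) = -0.512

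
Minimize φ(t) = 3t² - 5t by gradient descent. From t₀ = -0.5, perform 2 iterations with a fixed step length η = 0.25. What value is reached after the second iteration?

0.5

φ′(t) = 6t - 5
t₁ = -0.5 − 0.25·(-8) = 1.5
t₂ = 1.5 − 0.25·4 = 0.5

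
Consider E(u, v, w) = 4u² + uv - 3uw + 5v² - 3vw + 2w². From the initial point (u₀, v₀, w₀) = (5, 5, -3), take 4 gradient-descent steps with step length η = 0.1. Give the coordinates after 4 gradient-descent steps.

∇E = (8u + v - 3w, u + 10v - 3w, -3u - 3v + 4w)
(u₁, v₁, w₁) = (5, 5, -3) − 0.1·(54, 64, -42) = (-0.4, -1.4, 1.2)
(u₂, v₂, w₂) = (-0.4, -1.4, 1.2) − 0.1·(-8.2, -18, 10.2) = (0.42, 0.4, 0.18)
(u₃, v₃, w₃) = (0.42, 0.4, 0.18) − 0.1·(3.22, 3.88, -1.74) = (0.098, 0.012, 0.354)
(u₄, v₄, w₄) = (0.098, 0.012, 0.354) − 0.1·(-0.266, -0.844, 1.086) = (0.1246, 0.0964, 0.2454)

(0.1246, 0.0964, 0.2454)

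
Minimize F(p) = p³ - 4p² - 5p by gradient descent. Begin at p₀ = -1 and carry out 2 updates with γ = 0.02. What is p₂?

F′(p) = 3p² - 8p - 5
Step 1: F′(-1) = 6; p₁ = -1 − 0.02·6 = -1.12
Step 2: F′(-1.12) = 7.7232; p₂ = -1.12 − 0.02·7.7232 = -1.274464

-1.274464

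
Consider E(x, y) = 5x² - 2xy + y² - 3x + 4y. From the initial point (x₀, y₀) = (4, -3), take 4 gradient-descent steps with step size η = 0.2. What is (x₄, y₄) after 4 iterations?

∇E = (10x - 2y - 3, -2x + 2y + 4)
(x₁, y₁) = (4, -3) − 0.2·(43, -10) = (-4.6, -1)
(x₂, y₂) = (-4.6, -1) − 0.2·(-47, 11.2) = (4.8, -3.24)
(x₃, y₃) = (4.8, -3.24) − 0.2·(51.48, -12.08) = (-5.496, -0.824)
(x₄, y₄) = (-5.496, -0.824) − 0.2·(-56.312, 13.344) = (5.7664, -3.4928)

(5.7664, -3.4928)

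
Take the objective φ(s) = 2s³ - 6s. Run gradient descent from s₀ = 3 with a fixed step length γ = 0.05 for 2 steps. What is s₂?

φ′(s) = 6s² - 6
s₁ = 3 − 0.05·48 = 0.6
s₂ = 0.6 − 0.05·(-3.84) = 0.792

0.792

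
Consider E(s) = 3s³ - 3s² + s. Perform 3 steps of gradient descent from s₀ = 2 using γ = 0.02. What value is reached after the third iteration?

1.1020955

E′(s) = 9s² - 6s + 1
s₁ = 2 − 0.02·25 = 1.5
s₂ = 1.5 − 0.02·12.25 = 1.255
s₃ = 1.255 − 0.02·7.645225 = 1.1020955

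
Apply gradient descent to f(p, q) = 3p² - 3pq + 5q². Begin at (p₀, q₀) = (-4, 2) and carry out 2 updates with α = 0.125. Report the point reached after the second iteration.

∇f = (6p - 3q, -3p + 10q)
(p₁, q₁) = (-4, 2) − 0.125·(-30, 32) = (-0.25, -2)
(p₂, q₂) = (-0.25, -2) − 0.125·(4.5, -19.25) = (-0.8125, 0.40625)

(-0.8125, 0.40625)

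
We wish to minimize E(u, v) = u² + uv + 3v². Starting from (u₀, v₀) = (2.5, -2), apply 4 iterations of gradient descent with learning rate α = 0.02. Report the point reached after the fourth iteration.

(2.25348008, -1.35944416)

∇E = (2u + v, u + 6v)
Step 1: at (2.5, -2), ∇E = (3, -9.5) → (2.5, -2) − 0.02·(3, -9.5) = (2.44, -1.81)
Step 2: at (2.44, -1.81), ∇E = (3.07, -8.42) → (2.44, -1.81) − 0.02·(3.07, -8.42) = (2.3786, -1.6416)
Step 3: at (2.3786, -1.6416), ∇E = (3.1156, -7.471) → (2.3786, -1.6416) − 0.02·(3.1156, -7.471) = (2.316288, -1.49218)
Step 4: at (2.316288, -1.49218), ∇E = (3.140396, -6.636792) → (2.316288, -1.49218) − 0.02·(3.140396, -6.636792) = (2.25348008, -1.35944416)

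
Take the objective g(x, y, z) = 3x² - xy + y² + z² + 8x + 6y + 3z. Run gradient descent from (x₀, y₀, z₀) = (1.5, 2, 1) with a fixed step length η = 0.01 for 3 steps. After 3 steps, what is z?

0.85298

∇g = (6x - y + 8, -x + 2y + 6, 2z + 3)
(x₁, y₁, z₁) = (1.5, 2, 1) − 0.01·(15, 8.5, 5) = (1.35, 1.915, 0.95)
(x₂, y₂, z₂) = (1.35, 1.915, 0.95) − 0.01·(14.185, 8.48, 4.9) = (1.20815, 1.8302, 0.901)
(x₃, y₃, z₃) = (1.20815, 1.8302, 0.901) − 0.01·(13.4187, 8.45225, 4.802) = (1.073963, 1.7456775, 0.85298)
z = 0.85298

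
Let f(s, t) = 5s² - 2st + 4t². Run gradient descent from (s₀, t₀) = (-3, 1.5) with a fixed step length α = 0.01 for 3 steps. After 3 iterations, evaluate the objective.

30.866311941696

∇f = (10s - 2t, -2s + 8t)
(s₁, t₁) = (-3, 1.5) − 0.01·(-33, 18) = (-2.67, 1.32)
(s₂, t₂) = (-2.67, 1.32) − 0.01·(-29.34, 15.9) = (-2.3766, 1.161)
(s₃, t₃) = (-2.3766, 1.161) − 0.01·(-26.088, 14.0412) = (-2.11572, 1.020588)
f(-2.11572, 1.020588) = 30.866311941696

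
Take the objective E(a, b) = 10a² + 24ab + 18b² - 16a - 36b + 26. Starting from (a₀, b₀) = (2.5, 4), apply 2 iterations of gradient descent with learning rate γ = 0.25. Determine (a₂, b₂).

∇E = (20a + 24b - 16, 24a + 36b - 36)
(a₁, b₁) = (2.5, 4) − 0.25·(130, 168) = (-30, -38)
(a₂, b₂) = (-30, -38) − 0.25·(-1528, -2124) = (352, 493)

(352, 493)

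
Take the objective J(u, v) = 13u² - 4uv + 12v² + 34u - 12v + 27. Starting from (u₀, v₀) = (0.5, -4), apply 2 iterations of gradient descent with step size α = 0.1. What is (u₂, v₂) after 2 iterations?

∇J = (26u - 4v + 34, -4u + 24v - 12)
Step 1: at (0.5, -4), ∇J = (63, -110) → (0.5, -4) − 0.1·(63, -110) = (-5.8, 7)
Step 2: at (-5.8, 7), ∇J = (-144.8, 179.2) → (-5.8, 7) − 0.1·(-144.8, 179.2) = (8.68, -10.92)

(8.68, -10.92)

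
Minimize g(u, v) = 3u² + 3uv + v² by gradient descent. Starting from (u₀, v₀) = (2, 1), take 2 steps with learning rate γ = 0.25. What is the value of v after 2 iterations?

∇g = (6u + 3v, 3u + 2v)
Step 1: at (2, 1), ∇g = (15, 8) → (2, 1) − 0.25·(15, 8) = (-1.75, -1)
Step 2: at (-1.75, -1), ∇g = (-13.5, -7.25) → (-1.75, -1) − 0.25·(-13.5, -7.25) = (1.625, 0.8125)
v = 0.8125

0.8125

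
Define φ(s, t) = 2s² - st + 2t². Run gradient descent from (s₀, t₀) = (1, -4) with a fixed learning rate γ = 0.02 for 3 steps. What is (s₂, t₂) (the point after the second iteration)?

∇φ = (4s - t, -s + 4t)
(s₁, t₁) = (1, -4) − 0.02·(8, -17) = (0.84, -3.66)
(s₂, t₂) = (0.84, -3.66) − 0.02·(7.02, -15.48) = (0.6996, -3.3504)

(0.6996, -3.3504)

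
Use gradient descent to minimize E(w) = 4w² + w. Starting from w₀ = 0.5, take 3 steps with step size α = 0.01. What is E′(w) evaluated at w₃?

E′(w) = 8w + 1
w₁ = 0.5 − 0.01·5 = 0.45
w₂ = 0.45 − 0.01·4.6 = 0.404
w₃ = 0.404 − 0.01·4.232 = 0.36168
E′(w) at (0.36168) = 3.89344

3.89344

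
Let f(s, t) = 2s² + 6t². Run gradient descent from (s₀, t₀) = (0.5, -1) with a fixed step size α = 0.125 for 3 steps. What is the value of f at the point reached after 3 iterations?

∇f = (4s, 12t)
Step 1: at (0.5, -1), ∇f = (2, -12) → (0.5, -1) − 0.125·(2, -12) = (0.25, 0.5)
Step 2: at (0.25, 0.5), ∇f = (1, 6) → (0.25, 0.5) − 0.125·(1, 6) = (0.125, -0.25)
Step 3: at (0.125, -0.25), ∇f = (0.5, -3) → (0.125, -0.25) − 0.125·(0.5, -3) = (0.0625, 0.125)
f(0.0625, 0.125) = 0.1015625

0.1015625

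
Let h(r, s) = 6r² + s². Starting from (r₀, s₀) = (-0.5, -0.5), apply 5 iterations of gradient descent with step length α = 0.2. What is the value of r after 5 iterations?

2.68912

∇h = (12r, 2s)
Step 1: at (-0.5, -0.5), ∇h = (-6, -1) → (-0.5, -0.5) − 0.2·(-6, -1) = (0.7, -0.3)
Step 2: at (0.7, -0.3), ∇h = (8.4, -0.6) → (0.7, -0.3) − 0.2·(8.4, -0.6) = (-0.98, -0.18)
Step 3: at (-0.98, -0.18), ∇h = (-11.76, -0.36) → (-0.98, -0.18) − 0.2·(-11.76, -0.36) = (1.372, -0.108)
Step 4: at (1.372, -0.108), ∇h = (16.464, -0.216) → (1.372, -0.108) − 0.2·(16.464, -0.216) = (-1.9208, -0.0648)
Step 5: at (-1.9208, -0.0648), ∇h = (-23.0496, -0.1296) → (-1.9208, -0.0648) − 0.2·(-23.0496, -0.1296) = (2.68912, -0.03888)
r = 2.68912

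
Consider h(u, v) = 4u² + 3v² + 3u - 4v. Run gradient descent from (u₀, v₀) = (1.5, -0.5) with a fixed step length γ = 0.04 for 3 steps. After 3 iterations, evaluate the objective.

∇h = (8u + 3, 6v - 4)
(u₁, v₁) = (1.5, -0.5) − 0.04·(15, -7) = (0.9, -0.22)
(u₂, v₂) = (0.9, -0.22) − 0.04·(10.2, -5.32) = (0.492, -0.0072)
(u₃, v₃) = (0.492, -0.0072) − 0.04·(6.936, -4.0432) = (0.21456, 0.154528)
h(0.21456, 0.154528) = 0.281348682752

0.281348682752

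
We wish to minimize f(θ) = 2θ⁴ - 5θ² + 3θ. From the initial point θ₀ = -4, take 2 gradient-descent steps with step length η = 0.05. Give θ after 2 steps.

-2914.16845

f′(θ) = 8θ³ - 10θ + 3
Step 1: f′(-4) = -469; θ₁ = -4 − 0.05·(-469) = 19.45
Step 2: f′(19.45) = 58672.369; θ₂ = 19.45 − 0.05·58672.369 = -2914.16845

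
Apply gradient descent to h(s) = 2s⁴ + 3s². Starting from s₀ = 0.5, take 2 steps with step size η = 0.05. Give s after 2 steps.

0.1992

h′(s) = 8s³ + 6s
Step 1: h′(0.5) = 4; s₁ = 0.5 − 0.05·4 = 0.3
Step 2: h′(0.3) = 2.016; s₂ = 0.3 − 0.05·2.016 = 0.1992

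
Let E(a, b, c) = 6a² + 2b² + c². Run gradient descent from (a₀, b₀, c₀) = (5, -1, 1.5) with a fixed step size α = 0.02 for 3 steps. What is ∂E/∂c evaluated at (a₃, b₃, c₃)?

∇E = (12a, 4b, 2c)
(a₁, b₁, c₁) = (5, -1, 1.5) − 0.02·(60, -4, 3) = (3.8, -0.92, 1.44)
(a₂, b₂, c₂) = (3.8, -0.92, 1.44) − 0.02·(45.6, -3.68, 2.88) = (2.888, -0.8464, 1.3824)
(a₃, b₃, c₃) = (2.888, -0.8464, 1.3824) − 0.02·(34.656, -3.3856, 2.7648) = (2.19488, -0.778688, 1.327104)
∂E/∂c at (2.19488, -0.778688, 1.327104) = 2.654208

2.654208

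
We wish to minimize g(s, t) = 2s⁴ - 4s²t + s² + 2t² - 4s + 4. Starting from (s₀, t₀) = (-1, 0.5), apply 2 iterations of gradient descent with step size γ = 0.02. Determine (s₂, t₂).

(-0.6752, 0.548)

∇g = (8s³ - 8st + 2s - 4, -4s² + 4t)
(s₁, t₁) = (-1, 0.5) − 0.02·(-10, -2) = (-0.8, 0.54)
(s₂, t₂) = (-0.8, 0.54) − 0.02·(-6.24, -0.4) = (-0.6752, 0.548)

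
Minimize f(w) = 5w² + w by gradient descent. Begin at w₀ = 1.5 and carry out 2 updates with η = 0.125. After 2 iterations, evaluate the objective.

0

f′(w) = 10w + 1
Step 1: f′(1.5) = 16; w₁ = 1.5 − 0.125·16 = -0.5
Step 2: f′(-0.5) = -4; w₂ = -0.5 − 0.125·(-4) = 0
f(0) = 0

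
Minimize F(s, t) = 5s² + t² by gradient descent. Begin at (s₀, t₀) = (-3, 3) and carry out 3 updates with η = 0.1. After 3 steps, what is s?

0

∇F = (10s, 2t)
(s₁, t₁) = (-3, 3) − 0.1·(-30, 6) = (0, 2.4)
(s₂, t₂) = (0, 2.4) − 0.1·(0, 4.8) = (0, 1.92)
(s₃, t₃) = (0, 1.92) − 0.1·(0, 3.84) = (0, 1.536)
s = 0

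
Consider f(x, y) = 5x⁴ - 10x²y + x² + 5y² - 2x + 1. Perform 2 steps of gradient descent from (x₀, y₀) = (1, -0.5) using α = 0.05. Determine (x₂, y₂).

∇f = (20x³ - 20xy + 2x - 2, -10x² + 10y)
Step 1: at (1, -0.5), ∇f = (30, -15) → (1, -0.5) − 0.05·(30, -15) = (-0.5, 0.25)
Step 2: at (-0.5, 0.25), ∇f = (-3, 0) → (-0.5, 0.25) − 0.05·(-3, 0) = (-0.35, 0.25)

(-0.35, 0.25)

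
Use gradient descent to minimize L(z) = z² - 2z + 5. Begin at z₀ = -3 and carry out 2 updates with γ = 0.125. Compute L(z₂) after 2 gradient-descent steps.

9.0625

L′(z) = 2z - 2
z₁ = -3 − 0.125·(-8) = -2
z₂ = -2 − 0.125·(-6) = -1.25
L(-1.25) = 9.0625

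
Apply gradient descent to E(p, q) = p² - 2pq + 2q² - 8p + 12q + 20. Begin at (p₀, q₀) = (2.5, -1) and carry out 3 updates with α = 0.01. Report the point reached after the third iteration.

(2.527644, -1.085872)

∇E = (2p - 2q - 8, -2p + 4q + 12)
Step 1: at (2.5, -1), ∇E = (-1, 3) → (2.5, -1) − 0.01·(-1, 3) = (2.51, -1.03)
Step 2: at (2.51, -1.03), ∇E = (-0.92, 2.86) → (2.51, -1.03) − 0.01·(-0.92, 2.86) = (2.5192, -1.0586)
Step 3: at (2.5192, -1.0586), ∇E = (-0.8444, 2.7272) → (2.5192, -1.0586) − 0.01·(-0.8444, 2.7272) = (2.527644, -1.085872)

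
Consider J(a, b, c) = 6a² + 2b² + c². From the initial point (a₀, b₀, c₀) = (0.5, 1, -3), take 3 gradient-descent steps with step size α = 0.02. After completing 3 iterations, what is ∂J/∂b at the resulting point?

3.114752

∇J = (12a, 4b, 2c)
(a₁, b₁, c₁) = (0.5, 1, -3) − 0.02·(6, 4, -6) = (0.38, 0.92, -2.88)
(a₂, b₂, c₂) = (0.38, 0.92, -2.88) − 0.02·(4.56, 3.68, -5.76) = (0.2888, 0.8464, -2.7648)
(a₃, b₃, c₃) = (0.2888, 0.8464, -2.7648) − 0.02·(3.4656, 3.3856, -5.5296) = (0.219488, 0.778688, -2.654208)
∂J/∂b at (0.219488, 0.778688, -2.654208) = 3.114752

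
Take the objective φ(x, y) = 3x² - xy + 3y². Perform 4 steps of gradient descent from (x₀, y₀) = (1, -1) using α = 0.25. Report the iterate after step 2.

∇φ = (6x - y, -x + 6y)
Step 1: at (1, -1), ∇φ = (7, -7) → (1, -1) − 0.25·(7, -7) = (-0.75, 0.75)
Step 2: at (-0.75, 0.75), ∇φ = (-5.25, 5.25) → (-0.75, 0.75) − 0.25·(-5.25, 5.25) = (0.5625, -0.5625)

(0.5625, -0.5625)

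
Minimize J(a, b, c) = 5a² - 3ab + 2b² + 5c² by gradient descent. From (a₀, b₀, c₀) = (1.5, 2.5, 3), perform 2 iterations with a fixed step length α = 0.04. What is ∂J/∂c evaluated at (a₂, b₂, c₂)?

∇J = (10a - 3b, -3a + 4b, 10c)
Step 1: at (1.5, 2.5, 3), ∇J = (7.5, 5.5, 30) → (1.5, 2.5, 3) − 0.04·(7.5, 5.5, 30) = (1.2, 2.28, 1.8)
Step 2: at (1.2, 2.28, 1.8), ∇J = (5.16, 5.52, 18) → (1.2, 2.28, 1.8) − 0.04·(5.16, 5.52, 18) = (0.9936, 2.0592, 1.08)
∂J/∂c at (0.9936, 2.0592, 1.08) = 10.8

10.8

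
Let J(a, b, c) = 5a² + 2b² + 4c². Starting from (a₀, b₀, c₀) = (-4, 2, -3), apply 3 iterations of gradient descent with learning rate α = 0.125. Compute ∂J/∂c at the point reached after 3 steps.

0

∇J = (10a, 4b, 8c)
(a₁, b₁, c₁) = (-4, 2, -3) − 0.125·(-40, 8, -24) = (1, 1, 0)
(a₂, b₂, c₂) = (1, 1, 0) − 0.125·(10, 4, 0) = (-0.25, 0.5, 0)
(a₃, b₃, c₃) = (-0.25, 0.5, 0) − 0.125·(-2.5, 2, 0) = (0.0625, 0.25, 0)
∂J/∂c at (0.0625, 0.25, 0) = 0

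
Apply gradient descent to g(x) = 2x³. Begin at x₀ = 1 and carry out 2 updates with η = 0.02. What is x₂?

0.787072

g′(x) = 6x²
x₁ = 1 − 0.02·6 = 0.88
x₂ = 0.88 − 0.02·4.6464 = 0.787072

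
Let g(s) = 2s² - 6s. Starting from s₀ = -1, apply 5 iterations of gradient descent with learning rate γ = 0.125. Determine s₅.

g′(s) = 4s - 6
s₁ = -1 − 0.125·(-10) = 0.25
s₂ = 0.25 − 0.125·(-5) = 0.875
s₃ = 0.875 − 0.125·(-2.5) = 1.1875
s₄ = 1.1875 − 0.125·(-1.25) = 1.34375
s₅ = 1.34375 − 0.125·(-0.625) = 1.421875

1.421875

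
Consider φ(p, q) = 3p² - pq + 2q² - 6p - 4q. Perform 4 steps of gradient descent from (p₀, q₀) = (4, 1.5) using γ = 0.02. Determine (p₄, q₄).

∇φ = (6p - q - 6, -p + 4q - 4)
Step 1: at (4, 1.5), ∇φ = (16.5, -2) → (4, 1.5) − 0.02·(16.5, -2) = (3.67, 1.54)
Step 2: at (3.67, 1.54), ∇φ = (14.48, -1.51) → (3.67, 1.54) − 0.02·(14.48, -1.51) = (3.3804, 1.5702)
Step 3: at (3.3804, 1.5702), ∇φ = (12.7122, -1.0996) → (3.3804, 1.5702) − 0.02·(12.7122, -1.0996) = (3.126156, 1.592192)
Step 4: at (3.126156, 1.592192), ∇φ = (11.164744, -0.757388) → (3.126156, 1.592192) − 0.02·(11.164744, -0.757388) = (2.90286112, 1.60733976)

(2.90286112, 1.60733976)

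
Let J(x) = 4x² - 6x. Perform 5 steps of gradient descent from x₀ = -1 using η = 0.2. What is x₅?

J′(x) = 8x - 6
x₁ = -1 − 0.2·(-14) = 1.8
x₂ = 1.8 − 0.2·8.4 = 0.12
x₃ = 0.12 − 0.2·(-5.04) = 1.128
x₄ = 1.128 − 0.2·3.024 = 0.5232
x₅ = 0.5232 − 0.2·(-1.8144) = 0.88608

0.88608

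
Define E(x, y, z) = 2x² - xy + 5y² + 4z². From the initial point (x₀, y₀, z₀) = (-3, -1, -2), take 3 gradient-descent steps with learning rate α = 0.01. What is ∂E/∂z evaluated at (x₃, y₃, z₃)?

-12.459008

∇E = (4x - y, -x + 10y, 8z)
Step 1: at (-3, -1, -2), ∇E = (-11, -7, -16) → (-3, -1, -2) − 0.01·(-11, -7, -16) = (-2.89, -0.93, -1.84)
Step 2: at (-2.89, -0.93, -1.84), ∇E = (-10.63, -6.41, -14.72) → (-2.89, -0.93, -1.84) − 0.01·(-10.63, -6.41, -14.72) = (-2.7837, -0.8659, -1.6928)
Step 3: at (-2.7837, -0.8659, -1.6928), ∇E = (-10.2689, -5.8753, -13.5424) → (-2.7837, -0.8659, -1.6928) − 0.01·(-10.2689, -5.8753, -13.5424) = (-2.681011, -0.807147, -1.557376)
∂E/∂z at (-2.681011, -0.807147, -1.557376) = -12.459008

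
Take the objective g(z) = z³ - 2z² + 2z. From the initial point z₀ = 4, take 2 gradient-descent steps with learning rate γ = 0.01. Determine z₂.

g′(z) = 3z² - 4z + 2
Step 1: g′(4) = 34; z₁ = 4 − 0.01·34 = 3.66
Step 2: g′(3.66) = 27.5468; z₂ = 3.66 − 0.01·27.5468 = 3.384532

3.384532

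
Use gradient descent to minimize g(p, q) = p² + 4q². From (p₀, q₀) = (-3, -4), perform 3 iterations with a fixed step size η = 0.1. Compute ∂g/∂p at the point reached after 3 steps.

-3.072

∇g = (2p, 8q)
(p₁, q₁) = (-3, -4) − 0.1·(-6, -32) = (-2.4, -0.8)
(p₂, q₂) = (-2.4, -0.8) − 0.1·(-4.8, -6.4) = (-1.92, -0.16)
(p₃, q₃) = (-1.92, -0.16) − 0.1·(-3.84, -1.28) = (-1.536, -0.032)
∂g/∂p at (-1.536, -0.032) = -3.072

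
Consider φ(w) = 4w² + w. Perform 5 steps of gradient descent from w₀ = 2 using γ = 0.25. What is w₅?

φ′(w) = 8w + 1
Step 1: φ′(2) = 17; w₁ = 2 − 0.25·17 = -2.25
Step 2: φ′(-2.25) = -17; w₂ = -2.25 − 0.25·(-17) = 2
Step 3: φ′(2) = 17; w₃ = 2 − 0.25·17 = -2.25
Step 4: φ′(-2.25) = -17; w₄ = -2.25 − 0.25·(-17) = 2
Step 5: φ′(2) = 17; w₅ = 2 − 0.25·17 = -2.25

-2.25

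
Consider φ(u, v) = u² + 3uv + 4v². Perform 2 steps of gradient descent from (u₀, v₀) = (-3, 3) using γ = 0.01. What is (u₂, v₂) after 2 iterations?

∇φ = (2u + 3v, 3u + 8v)
(u₁, v₁) = (-3, 3) − 0.01·(3, 15) = (-3.03, 2.85)
(u₂, v₂) = (-3.03, 2.85) − 0.01·(2.49, 13.71) = (-3.0549, 2.7129)

(-3.0549, 2.7129)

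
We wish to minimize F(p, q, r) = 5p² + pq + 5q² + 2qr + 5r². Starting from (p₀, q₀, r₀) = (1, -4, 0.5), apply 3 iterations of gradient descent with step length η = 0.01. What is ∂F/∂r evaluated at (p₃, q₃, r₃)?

-0.33982

∇F = (10p + q, p + 10q + 2r, 2q + 10r)
(p₁, q₁, r₁) = (1, -4, 0.5) − 0.01·(6, -38, -3) = (0.94, -3.62, 0.53)
(p₂, q₂, r₂) = (0.94, -3.62, 0.53) − 0.01·(5.78, -34.2, -1.94) = (0.8822, -3.278, 0.5494)
(p₃, q₃, r₃) = (0.8822, -3.278, 0.5494) − 0.01·(5.544, -30.799, -1.062) = (0.82676, -2.97001, 0.56002)
∂F/∂r at (0.82676, -2.97001, 0.56002) = -0.33982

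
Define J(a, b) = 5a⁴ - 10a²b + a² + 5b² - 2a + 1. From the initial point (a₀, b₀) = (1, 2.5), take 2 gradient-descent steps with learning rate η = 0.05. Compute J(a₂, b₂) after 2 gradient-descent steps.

∇J = (20a³ - 20ab + 2a - 2, -10a² + 10b)
(a₁, b₁) = (1, 2.5) − 0.05·(-30, 15) = (2.5, 1.75)
(a₂, b₂) = (2.5, 1.75) − 0.05·(228, -45) = (-8.9, 4)
J(-8.9, 4) = 28380.7305

28380.7305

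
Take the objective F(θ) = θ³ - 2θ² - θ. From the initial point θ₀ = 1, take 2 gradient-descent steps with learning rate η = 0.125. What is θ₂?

F′(θ) = 3θ² - 4θ - 1
θ₁ = 1 − 0.125·(-2) = 1.25
θ₂ = 1.25 − 0.125·(-1.3125) = 1.4140625

1.4140625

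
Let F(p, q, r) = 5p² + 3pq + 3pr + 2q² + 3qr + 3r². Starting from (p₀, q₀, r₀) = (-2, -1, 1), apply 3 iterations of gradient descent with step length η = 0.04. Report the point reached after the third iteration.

∇F = (10p + 3q + 3r, 3p + 4q + 3r, 3p + 3q + 6r)
Step 1: at (-2, -1, 1), ∇F = (-20, -7, -3) → (-2, -1, 1) − 0.04·(-20, -7, -3) = (-1.2, -0.72, 1.12)
Step 2: at (-1.2, -0.72, 1.12), ∇F = (-10.8, -3.12, 0.96) → (-1.2, -0.72, 1.12) − 0.04·(-10.8, -3.12, 0.96) = (-0.768, -0.5952, 1.0816)
Step 3: at (-0.768, -0.5952, 1.0816), ∇F = (-6.2208, -1.44, 2.4) → (-0.768, -0.5952, 1.0816) − 0.04·(-6.2208, -1.44, 2.4) = (-0.519168, -0.5376, 0.9856)

(-0.519168, -0.5376, 0.9856)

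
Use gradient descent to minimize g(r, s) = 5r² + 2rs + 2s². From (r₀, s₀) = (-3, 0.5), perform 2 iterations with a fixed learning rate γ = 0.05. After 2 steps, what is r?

-0.845

∇g = (10r + 2s, 2r + 4s)
Step 1: at (-3, 0.5), ∇g = (-29, -4) → (-3, 0.5) − 0.05·(-29, -4) = (-1.55, 0.7)
Step 2: at (-1.55, 0.7), ∇g = (-14.1, -0.3) → (-1.55, 0.7) − 0.05·(-14.1, -0.3) = (-0.845, 0.715)
r = -0.845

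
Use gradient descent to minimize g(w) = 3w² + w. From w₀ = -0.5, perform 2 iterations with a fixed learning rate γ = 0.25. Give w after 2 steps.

-0.25

g′(w) = 6w + 1
w₁ = -0.5 − 0.25·(-2) = 0
w₂ = 0 − 0.25·1 = -0.25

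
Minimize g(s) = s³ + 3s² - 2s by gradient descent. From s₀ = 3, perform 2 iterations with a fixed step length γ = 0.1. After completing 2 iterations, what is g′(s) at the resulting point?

-4.910213

g′(s) = 3s² + 6s - 2
s₁ = 3 − 0.1·43 = -1.3
s₂ = -1.3 − 0.1·(-4.73) = -0.827
g′(s) at (-0.827) = -4.910213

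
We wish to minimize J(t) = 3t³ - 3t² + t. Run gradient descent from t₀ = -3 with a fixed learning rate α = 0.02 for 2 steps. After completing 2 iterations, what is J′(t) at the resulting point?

J′(t) = 9t² - 6t + 1
t₁ = -3 − 0.02·100 = -5
t₂ = -5 − 0.02·256 = -10.12
J′(t) at (-10.12) = 983.4496

983.4496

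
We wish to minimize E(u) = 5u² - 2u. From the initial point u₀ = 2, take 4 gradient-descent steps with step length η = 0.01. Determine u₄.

1.38098

E′(u) = 10u - 2
u₁ = 2 − 0.01·18 = 1.82
u₂ = 1.82 − 0.01·16.2 = 1.658
u₃ = 1.658 − 0.01·14.58 = 1.5122
u₄ = 1.5122 − 0.01·13.122 = 1.38098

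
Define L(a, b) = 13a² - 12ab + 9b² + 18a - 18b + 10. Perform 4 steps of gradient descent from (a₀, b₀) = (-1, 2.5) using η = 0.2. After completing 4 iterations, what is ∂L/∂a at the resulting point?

-53790.6528

∇L = (26a - 12b + 18, -12a + 18b - 18)
(a₁, b₁) = (-1, 2.5) − 0.2·(-38, 39) = (6.6, -5.3)
(a₂, b₂) = (6.6, -5.3) − 0.2·(253.2, -192.6) = (-44.04, 33.22)
(a₃, b₃) = (-44.04, 33.22) − 0.2·(-1525.68, 1108.44) = (261.096, -188.468)
(a₄, b₄) = (261.096, -188.468) − 0.2·(9068.112, -6543.576) = (-1552.5264, 1120.2472)
∂L/∂a at (-1552.5264, 1120.2472) = -53790.6528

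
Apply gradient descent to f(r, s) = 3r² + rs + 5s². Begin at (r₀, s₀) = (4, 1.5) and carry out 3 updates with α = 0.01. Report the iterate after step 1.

∇f = (6r + s, r + 10s)
(r₁, s₁) = (4, 1.5) − 0.01·(25.5, 19) = (3.745, 1.31)

(3.745, 1.31)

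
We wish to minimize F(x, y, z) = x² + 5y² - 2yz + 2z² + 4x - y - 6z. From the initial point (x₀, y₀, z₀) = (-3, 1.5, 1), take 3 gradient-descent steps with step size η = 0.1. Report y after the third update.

∇F = (2x + 4, 10y - 2z - 1, -2y + 4z - 6)
(x₁, y₁, z₁) = (-3, 1.5, 1) − 0.1·(-2, 12, -5) = (-2.8, 0.3, 1.5)
(x₂, y₂, z₂) = (-2.8, 0.3, 1.5) − 0.1·(-1.6, -1, -0.6) = (-2.64, 0.4, 1.56)
(x₃, y₃, z₃) = (-2.64, 0.4, 1.56) − 0.1·(-1.28, -0.12, -0.56) = (-2.512, 0.412, 1.616)
y = 0.412

0.412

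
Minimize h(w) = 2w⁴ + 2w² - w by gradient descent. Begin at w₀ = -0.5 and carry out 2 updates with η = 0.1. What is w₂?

0.0408

h′(w) = 8w³ + 4w - 1
w₁ = -0.5 − 0.1·(-4) = -0.1
w₂ = -0.1 − 0.1·(-1.408) = 0.0408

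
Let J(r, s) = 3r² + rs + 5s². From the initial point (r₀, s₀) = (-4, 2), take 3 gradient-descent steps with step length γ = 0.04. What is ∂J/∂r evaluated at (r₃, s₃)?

-10.625024

∇J = (6r + s, r + 10s)
(r₁, s₁) = (-4, 2) − 0.04·(-22, 16) = (-3.12, 1.36)
(r₂, s₂) = (-3.12, 1.36) − 0.04·(-17.36, 10.48) = (-2.4256, 0.9408)
(r₃, s₃) = (-2.4256, 0.9408) − 0.04·(-13.6128, 6.9824) = (-1.881088, 0.661504)
∂J/∂r at (-1.881088, 0.661504) = -10.625024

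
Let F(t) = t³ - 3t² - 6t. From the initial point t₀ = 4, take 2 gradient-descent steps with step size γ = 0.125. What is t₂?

2.6640625

F′(t) = 3t² - 6t - 6
Step 1: F′(4) = 18; t₁ = 4 − 0.125·18 = 1.75
Step 2: F′(1.75) = -7.3125; t₂ = 1.75 − 0.125·(-7.3125) = 2.6640625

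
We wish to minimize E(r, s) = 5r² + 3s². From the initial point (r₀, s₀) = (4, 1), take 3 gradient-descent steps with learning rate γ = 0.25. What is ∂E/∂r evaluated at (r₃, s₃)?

∇E = (10r, 6s)
(r₁, s₁) = (4, 1) − 0.25·(40, 6) = (-6, -0.5)
(r₂, s₂) = (-6, -0.5) − 0.25·(-60, -3) = (9, 0.25)
(r₃, s₃) = (9, 0.25) − 0.25·(90, 1.5) = (-13.5, -0.125)
∂E/∂r at (-13.5, -0.125) = -135

-135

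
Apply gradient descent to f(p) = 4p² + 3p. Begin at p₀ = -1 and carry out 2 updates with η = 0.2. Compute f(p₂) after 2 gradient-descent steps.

f′(p) = 8p + 3
p₁ = -1 − 0.2·(-5) = 0
p₂ = 0 − 0.2·3 = -0.6
f(-0.6) = -0.36

-0.36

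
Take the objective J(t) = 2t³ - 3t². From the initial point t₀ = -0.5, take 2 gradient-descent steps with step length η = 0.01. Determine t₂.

J′(t) = 6t² - 6t
t₁ = -0.5 − 0.01·4.5 = -0.545
t₂ = -0.545 − 0.01·5.05215 = -0.5955215

-0.5955215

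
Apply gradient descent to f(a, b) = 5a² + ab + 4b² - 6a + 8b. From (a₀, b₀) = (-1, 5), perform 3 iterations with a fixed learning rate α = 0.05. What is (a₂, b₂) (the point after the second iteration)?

(-0.0575, 1.2125)

∇f = (10a + b - 6, a + 8b + 8)
(a₁, b₁) = (-1, 5) − 0.05·(-11, 47) = (-0.45, 2.65)
(a₂, b₂) = (-0.45, 2.65) − 0.05·(-7.85, 28.75) = (-0.0575, 1.2125)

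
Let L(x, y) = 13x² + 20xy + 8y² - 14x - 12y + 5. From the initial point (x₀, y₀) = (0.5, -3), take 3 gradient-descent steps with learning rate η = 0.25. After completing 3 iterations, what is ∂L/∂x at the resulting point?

51686.375

∇L = (26x + 20y - 14, 20x + 16y - 12)
(x₁, y₁) = (0.5, -3) − 0.25·(-61, -50) = (15.75, 9.5)
(x₂, y₂) = (15.75, 9.5) − 0.25·(585.5, 455) = (-130.625, -104.25)
(x₃, y₃) = (-130.625, -104.25) − 0.25·(-5495.25, -4292.5) = (1243.1875, 968.875)
∂L/∂x at (1243.1875, 968.875) = 51686.375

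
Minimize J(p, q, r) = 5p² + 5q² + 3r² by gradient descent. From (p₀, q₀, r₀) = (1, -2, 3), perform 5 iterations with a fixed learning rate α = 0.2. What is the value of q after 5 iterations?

∇J = (10p, 10q, 6r)
(p₁, q₁, r₁) = (1, -2, 3) − 0.2·(10, -20, 18) = (-1, 2, -0.6)
(p₂, q₂, r₂) = (-1, 2, -0.6) − 0.2·(-10, 20, -3.6) = (1, -2, 0.12)
(p₃, q₃, r₃) = (1, -2, 0.12) − 0.2·(10, -20, 0.72) = (-1, 2, -0.024)
(p₄, q₄, r₄) = (-1, 2, -0.024) − 0.2·(-10, 20, -0.144) = (1, -2, 0.0048)
(p₅, q₅, r₅) = (1, -2, 0.0048) − 0.2·(10, -20, 0.0288) = (-1, 2, -0.00096)
q = 2

2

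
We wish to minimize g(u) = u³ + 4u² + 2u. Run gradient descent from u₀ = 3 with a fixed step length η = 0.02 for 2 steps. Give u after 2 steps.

1.363784

g′(u) = 3u² + 8u + 2
Step 1: g′(3) = 53; u₁ = 3 − 0.02·53 = 1.94
Step 2: g′(1.94) = 28.8108; u₂ = 1.94 − 0.02·28.8108 = 1.363784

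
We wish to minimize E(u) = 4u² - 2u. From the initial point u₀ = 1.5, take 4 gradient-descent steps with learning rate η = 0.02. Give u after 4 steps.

E′(u) = 8u - 2
Step 1: E′(1.5) = 10; u₁ = 1.5 − 0.02·10 = 1.3
Step 2: E′(1.3) = 8.4; u₂ = 1.3 − 0.02·8.4 = 1.132
Step 3: E′(1.132) = 7.056; u₃ = 1.132 − 0.02·7.056 = 0.99088
Step 4: E′(0.99088) = 5.92704; u₄ = 0.99088 − 0.02·5.92704 = 0.8723392

0.8723392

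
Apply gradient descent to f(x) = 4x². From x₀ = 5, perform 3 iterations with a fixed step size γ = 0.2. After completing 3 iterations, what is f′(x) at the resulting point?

f′(x) = 8x
x₁ = 5 − 0.2·40 = -3
x₂ = -3 − 0.2·(-24) = 1.8
x₃ = 1.8 − 0.2·14.4 = -1.08
f′(x) at (-1.08) = -8.64

-8.64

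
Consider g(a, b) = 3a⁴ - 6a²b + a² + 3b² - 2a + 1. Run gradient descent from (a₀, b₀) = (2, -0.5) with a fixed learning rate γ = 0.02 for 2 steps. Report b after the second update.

0.04

∇g = (12a³ - 12ab + 2a - 2, -6a² + 6b)
(a₁, b₁) = (2, -0.5) − 0.02·(110, -27) = (-0.2, 0.04)
(a₂, b₂) = (-0.2, 0.04) − 0.02·(-2.4, 0) = (-0.152, 0.04)
b = 0.04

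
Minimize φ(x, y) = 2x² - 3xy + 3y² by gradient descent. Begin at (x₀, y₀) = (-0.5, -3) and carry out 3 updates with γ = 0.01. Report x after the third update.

-0.68742

∇φ = (4x - 3y, -3x + 6y)
Step 1: at (-0.5, -3), ∇φ = (7, -16.5) → (-0.5, -3) − 0.01·(7, -16.5) = (-0.57, -2.835)
Step 2: at (-0.57, -2.835), ∇φ = (6.225, -15.3) → (-0.57, -2.835) − 0.01·(6.225, -15.3) = (-0.63225, -2.682)
Step 3: at (-0.63225, -2.682), ∇φ = (5.517, -14.19525) → (-0.63225, -2.682) − 0.01·(5.517, -14.19525) = (-0.68742, -2.5400475)
x = -0.68742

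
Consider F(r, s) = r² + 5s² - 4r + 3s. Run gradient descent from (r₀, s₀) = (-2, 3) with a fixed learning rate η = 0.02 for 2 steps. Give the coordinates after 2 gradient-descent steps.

∇F = (2r - 4, 10s + 3)
(r₁, s₁) = (-2, 3) − 0.02·(-8, 33) = (-1.84, 2.34)
(r₂, s₂) = (-1.84, 2.34) − 0.02·(-7.68, 26.4) = (-1.6864, 1.812)

(-1.6864, 1.812)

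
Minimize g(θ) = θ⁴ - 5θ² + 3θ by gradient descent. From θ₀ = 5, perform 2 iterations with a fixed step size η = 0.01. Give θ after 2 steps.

g′(θ) = 4θ³ - 10θ + 3
θ₁ = 5 − 0.01·453 = 0.47
θ₂ = 0.47 − 0.01·(-1.284708) = 0.48284708

0.48284708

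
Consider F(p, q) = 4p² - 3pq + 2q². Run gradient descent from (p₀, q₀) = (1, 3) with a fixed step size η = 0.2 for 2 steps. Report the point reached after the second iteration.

∇F = (8p - 3q, -3p + 4q)
Step 1: at (1, 3), ∇F = (-1, 9) → (1, 3) − 0.2·(-1, 9) = (1.2, 1.2)
Step 2: at (1.2, 1.2), ∇F = (6, 1.2) → (1.2, 1.2) − 0.2·(6, 1.2) = (0, 0.96)

(0, 0.96)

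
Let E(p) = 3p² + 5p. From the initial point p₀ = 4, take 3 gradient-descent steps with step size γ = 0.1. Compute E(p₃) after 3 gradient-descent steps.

E′(p) = 6p + 5
p₁ = 4 − 0.1·29 = 1.1
p₂ = 1.1 − 0.1·11.6 = -0.06
p₃ = -0.06 − 0.1·4.64 = -0.524
E(-0.524) = -1.796272

-1.796272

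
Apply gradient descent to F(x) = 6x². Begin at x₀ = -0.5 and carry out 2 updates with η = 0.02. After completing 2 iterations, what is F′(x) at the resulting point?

-3.4656

F′(x) = 12x
Step 1: F′(-0.5) = -6; x₁ = -0.5 − 0.02·(-6) = -0.38
Step 2: F′(-0.38) = -4.56; x₂ = -0.38 − 0.02·(-4.56) = -0.2888
F′(x) at (-0.2888) = -3.4656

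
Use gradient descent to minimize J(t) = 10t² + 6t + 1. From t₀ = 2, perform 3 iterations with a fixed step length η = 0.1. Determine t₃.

-2.6

J′(t) = 20t + 6
Step 1: J′(2) = 46; t₁ = 2 − 0.1·46 = -2.6
Step 2: J′(-2.6) = -46; t₂ = -2.6 − 0.1·(-46) = 2
Step 3: J′(2) = 46; t₃ = 2 − 0.1·46 = -2.6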